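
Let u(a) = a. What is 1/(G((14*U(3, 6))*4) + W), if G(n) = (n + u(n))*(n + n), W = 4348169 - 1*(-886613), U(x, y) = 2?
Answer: 1/5284958 ≈ 1.8922e-7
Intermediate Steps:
W = 5234782 (W = 4348169 + 886613 = 5234782)
G(n) = 4*n**2 (G(n) = (n + n)*(n + n) = (2*n)*(2*n) = 4*n**2)
1/(G((14*U(3, 6))*4) + W) = 1/(4*((14*2)*4)**2 + 5234782) = 1/(4*(28*4)**2 + 5234782) = 1/(4*112**2 + 5234782) = 1/(4*12544 + 5234782) = 1/(50176 + 5234782) = 1/5284958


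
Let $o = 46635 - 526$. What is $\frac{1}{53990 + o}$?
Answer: $\frac{1}{100099} \approx 9.9901 \cdot 10^{-6}$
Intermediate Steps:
$o = 46109$
$\frac{1}{53990 + o} = \frac{1}{53990 + 46109} = \frac{1}{100099}$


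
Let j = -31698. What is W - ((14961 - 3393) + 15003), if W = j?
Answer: -58269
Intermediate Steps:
W = -31698
W - ((14961 - 3393) + 15003) = -31698 - ((14961 - 3393) + 15003) = -31698 - (11568 + 15003) = -31698 - 1*26571 = -31698 - 26571 = -58269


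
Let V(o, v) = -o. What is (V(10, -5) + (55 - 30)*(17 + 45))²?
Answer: 2371600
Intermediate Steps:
(V(10, -5) + (55 - 30)*(17 + 45))² = (-1*10 + (55 - 30)*(17 + 45))² = (-10 + 25*62)² = (-10 + 1550)² = 1540² = 2371600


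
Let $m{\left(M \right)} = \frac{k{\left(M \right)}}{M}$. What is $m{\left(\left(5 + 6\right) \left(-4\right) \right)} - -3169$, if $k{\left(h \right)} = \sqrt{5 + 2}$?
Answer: $3169 - \frac{\sqrt{7}}{44} \approx 3168.9$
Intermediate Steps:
$k{\left(h \right)} = \sqrt{7}$
$m{\left(M \right)} = \frac{\sqrt{7}}{M}$
$m{\left(\left(5 + 6\right) \left(-4\right) \right)} - -3169 = \frac{\sqrt{7}}{\left(5 + 6\right) \left(-4\right)} - -3169 = \frac{\sqrt{7}}{11 \left(-4\right)} + 3169 = \frac{\sqrt{7}}{-44} + 3169 = \sqrt{7} \left(- \frac{1}{44}\right) + 3169 = - \frac{\sqrt{7}}{44} + 3169 = 3169 - \frac{\sqrt{7}}{44}$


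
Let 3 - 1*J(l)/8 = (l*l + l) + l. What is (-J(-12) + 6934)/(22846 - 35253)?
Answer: -7870/12407 ≈ -0.63432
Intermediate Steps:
J(l) = 24 - 16*l - 8*l² (J(l) = 24 - 8*((l*l + l) + l) = 24 - 8*((l² + l) + l) = 24 - 8*((l + l²) + l) = 24 - 8*(l² + 2*l) = 24 + (-16*l - 8*l²) = 24 - 16*l - 8*l²)
(-J(-12) + 6934)/(22846 - 35253) = (-(24 - 16*(-12) - 8*(-12)²) + 6934)/(22846 - 35253) = (-(24 + 192 - 8*144) + 6934)/(-12407) = (-(24 + 192 - 1152) + 6934)*(-1/12407) = (-1*(-936) + 6934)*(-1/12407) = (936 + 6934)*(-1/12407) = 7870*(-1/12407) = -7870/12407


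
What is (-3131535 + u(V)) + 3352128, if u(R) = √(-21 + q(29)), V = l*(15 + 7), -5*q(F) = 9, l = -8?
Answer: 220593 + I*√570/5 ≈ 2.2059e+5 + 4.7749*I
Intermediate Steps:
q(F) = -9/5 (q(F) = -⅕*9 = -9/5)
V = -176 (V = -8*(15 + 7) = -8*22 = -176)
u(R) = I*√570/5 (u(R) = √(-21 - 9/5) = √(-114/5) = I*√570/5)
(-3131535 + u(V)) + 3352128 = (-3131535 + I*√570/5) + 3352128 = 220593 + I*√570/5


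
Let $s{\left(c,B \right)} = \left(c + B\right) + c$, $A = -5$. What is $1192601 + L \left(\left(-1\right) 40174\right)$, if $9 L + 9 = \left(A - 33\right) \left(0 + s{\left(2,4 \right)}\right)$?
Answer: $\frac{23307871}{9} \approx 2.5898 \cdot 10^{6}$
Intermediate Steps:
$s{\left(c,B \right)} = B + 2 c$ ($s{\left(c,B \right)} = \left(B + c\right) + c = B + 2 c$)
$L = - \frac{313}{9}$ ($L = -1 + \frac{\left(-5 - 33\right) \left(0 + \left(4 + 2 \cdot 2\right)\right)}{9} = -1 + \frac{\left(-38\right) \left(0 + \left(4 + 4\right)\right)}{9} = -1 + \frac{\left(-38\right) \left(0 + 8\right)}{9} = -1 + \frac{\left(-38\right) 8}{9} = -1 + \frac{1}{9} \left(-304\right) = -1 - \frac{304}{9} = - \frac{313}{9} \approx -34.778$)
$1192601 + L \left(\left(-1\right) 40174\right) = 1192601 - \frac{313 \left(\left(-1\right) 40174\right)}{9} = 1192601 - - \frac{12574462}{9} = 1192601 + \frac{12574462}{9} = \frac{23307871}{9}$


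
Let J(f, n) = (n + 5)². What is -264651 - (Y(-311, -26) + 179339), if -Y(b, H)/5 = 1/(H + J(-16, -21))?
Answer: -20423539/46 ≈ -4.4399e+5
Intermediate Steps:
J(f, n) = (5 + n)²
Y(b, H) = -5/(256 + H) (Y(b, H) = -5/(H + (5 - 21)²) = -5/(H + (-16)²) = -5/(H + 256) = -5/(256 + H))
-264651 - (Y(-311, -26) + 179339) = -264651 - (-5/(256 - 26) + 179339) = -264651 - (-5/230 + 179339) = -264651 - (-5*1/230 + 179339) = -264651 - (-1/46 + 179339) = -264651 - 1*8249593/46 = -264651 - 8249593/46 = -20423539/46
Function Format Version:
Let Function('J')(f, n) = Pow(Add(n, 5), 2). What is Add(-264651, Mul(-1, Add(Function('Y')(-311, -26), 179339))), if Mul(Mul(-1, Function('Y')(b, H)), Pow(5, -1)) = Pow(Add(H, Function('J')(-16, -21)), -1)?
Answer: Rational(-20423539, 46) ≈ -4.4399e+5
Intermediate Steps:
Function('J')(f, n) = Pow(Add(5, n), 2)
Function('Y')(b, H) = Mul(-5, Pow(Add(256, H), -1)) (Function('Y')(b, H) = Mul(-5, Pow(Add(H, Pow(Add(5, -21), 2)), -1)) = Mul(-5, Pow(Add(H, Pow(-16, 2)), -1)) = Mul(-5, Pow(Add(H, 256), -1)) = Mul(-5, Pow(Add(256, H), -1)))
Add(-264651, Mul(-1, Add(Function('Y')(-311, -26), 179339))) = Add(-264651, Mul(-1, Add(Mul(-5, Pow(Add(256, -26), -1)), 179339))) = Add(-264651, Mul(-1, Add(Mul(-5, Pow(230, -1)), 179339))) = Add(-264651, Mul(-1, Add(Mul(-5, Rational(1, 230)), 179339))) = Add(-264651, Mul(-1, Add(Rational(-1, 46), 179339))) = Add(-264651, Mul(-1, Rational(8249593, 46))) = Add(-264651, Rational(-8249593, 46)) = Rational(-20423539, 46)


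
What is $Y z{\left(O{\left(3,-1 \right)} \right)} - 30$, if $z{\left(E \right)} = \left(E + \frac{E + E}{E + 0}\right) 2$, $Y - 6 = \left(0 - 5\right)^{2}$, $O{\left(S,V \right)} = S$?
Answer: $280$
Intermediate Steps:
$Y = 31$ ($Y = 6 + \left(0 - 5\right)^{2} = 6 + \left(-5\right)^{2} = 6 + 25 = 31$)
$z{\left(E \right)} = 4 + 2 E$ ($z{\left(E \right)} = \left(E + \frac{2 E}{E}\right) 2 = \left(E + 2\right) 2 = \left(2 + E\right) 2 = 4 + 2 E$)
$Y z{\left(O{\left(3,-1 \right)} \right)} - 30 = 31 \left(4 + 2 \cdot 3\right) - 30 = 31 \left(4 + 6\right) - 30 = 31 \cdot 10 - 30 = 310 - 30 = 280$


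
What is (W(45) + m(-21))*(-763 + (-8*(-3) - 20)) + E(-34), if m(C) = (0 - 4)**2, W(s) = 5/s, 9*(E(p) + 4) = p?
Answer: -110125/9 ≈ -12236.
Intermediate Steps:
E(p) = -4 + p/9
m(C) = 16 (m(C) = (-4)**2 = 16)
(W(45) + m(-21))*(-763 + (-8*(-3) - 20)) + E(-34) = (5/45 + 16)*(-763 + (-8*(-3) - 20)) + (-4 + (1/9)*(-34)) = (5*(1/45) + 16)*(-763 + (24 - 20)) + (-4 - 34/9) = (1/9 + 16)*(-763 + 4) - 70/9 = (145/9)*(-759) - 70/9 = -36685/3 - 70/9 = -110125/9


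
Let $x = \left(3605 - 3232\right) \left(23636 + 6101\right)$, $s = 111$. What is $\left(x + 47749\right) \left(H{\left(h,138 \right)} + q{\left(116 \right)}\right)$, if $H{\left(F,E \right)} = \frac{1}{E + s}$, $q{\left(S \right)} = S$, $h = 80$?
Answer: $\frac{321768790250}{249} \approx 1.2922 \cdot 10^{9}$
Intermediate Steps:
$H{\left(F,E \right)} = \frac{1}{111 + E}$ ($H{\left(F,E \right)} = \frac{1}{E + 111} = \frac{1}{111 + E}$)
$x = 11091901$ ($x = 373 \cdot 29737 = 11091901$)
$\left(x + 47749\right) \left(H{\left(h,138 \right)} + q{\left(116 \right)}\right) = \left(11091901 + 47749\right) \left(\frac{1}{111 + 138} + 116\right) = 11139650 \left(\frac{1}{249} + 116\right) = 11139650 \cdot \frac{28885}{249} = \frac{321768790250}{249}$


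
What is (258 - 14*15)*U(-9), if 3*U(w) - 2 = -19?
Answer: -272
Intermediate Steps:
U(w) = -17/3 (U(w) = ⅔ + (⅓)*(-19) = ⅔ - 19/3 = -17/3)
(258 - 14*15)*U(-9) = (258 - 14*15)*(-17/3) = (258 - 210)*(-17/3) = 48*(-17/3) = -272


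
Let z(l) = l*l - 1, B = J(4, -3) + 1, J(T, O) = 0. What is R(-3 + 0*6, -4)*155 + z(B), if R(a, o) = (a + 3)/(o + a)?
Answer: 0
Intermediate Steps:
B = 1 (B = 0 + 1 = 1)
R(a, o) = (3 + a)/(a + o)
z(l) = -1 + l² (z(l) = l² - 1 = -1 + l²)
R(-3 + 0*6, -4)*155 + z(B) = ((3 + (-3 + 0*6))/((-3 + 0*6) - 4))*155 + (-1 + 1²) = ((3 + (-3 + 0))/((-3 + 0) - 4))*155 + (-1 + 1) = ((3 - 3)/(-3 - 4))*155 + 0 = (0/(-7))*155 + 0 = -⅐*0*155 + 0 = 0*155 + 0 = 0 + 0 = 0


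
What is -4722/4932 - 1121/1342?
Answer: -494404/275781 ≈ -1.7927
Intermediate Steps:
-4722/4932 - 1121/1342 = -4722*1/4932 - 1121*1/1342 = -787/822 - 1121/1342 = -494404/275781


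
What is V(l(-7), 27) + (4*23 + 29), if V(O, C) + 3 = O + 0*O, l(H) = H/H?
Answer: 119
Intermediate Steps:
l(H) = 1
V(O, C) = -3 + O (V(O, C) = -3 + (O + 0*O) = -3 + (O + 0) = -3 + O)
V(l(-7), 27) + (4*23 + 29) = (-3 + 1) + (4*23 + 29) = -2 + (92 + 29) = -2 + 121 = 119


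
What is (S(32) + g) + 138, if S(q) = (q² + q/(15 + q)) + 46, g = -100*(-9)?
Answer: 99108/47 ≈ 2108.7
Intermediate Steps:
g = 900
S(q) = 46 + q² + q/(15 + q) (S(q) = (q² + q/(15 + q)) + 46 = 46 + q² + q/(15 + q))
(S(32) + g) + 138 = ((690 + 32³ + 15*32² + 47*32)/(15 + 32) + 900) + 138 = ((690 + 32768 + 15*1024 + 1504)/47 + 900) + 138 = ((690 + 32768 + 15360 + 1504)/47 + 900) + 138 = ((1/47)*50322 + 900) + 138 = (50322/47 + 900) + 138 = 92622/47 + 138 = 99108/47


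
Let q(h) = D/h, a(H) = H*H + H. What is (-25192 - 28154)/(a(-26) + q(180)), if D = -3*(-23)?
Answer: -3200760/39023 ≈ -82.022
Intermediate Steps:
D = 69
a(H) = H + H**2 (a(H) = H**2 + H = H + H**2)
q(h) = 69/h
(-25192 - 28154)/(a(-26) + q(180)) = (-25192 - 28154)/(-26*(1 - 26) + 69/180) = -53346/(-26*(-25) + 69*(1/180)) = -53346/(650 + 23/60) = -53346/39023/60 = -53346*60/39023 = -3200760/39023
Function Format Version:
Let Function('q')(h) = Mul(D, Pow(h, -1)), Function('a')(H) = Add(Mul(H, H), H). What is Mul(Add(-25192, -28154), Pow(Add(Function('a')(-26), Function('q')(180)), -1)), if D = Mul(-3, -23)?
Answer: Rational(-3200760, 39023) ≈ -82.022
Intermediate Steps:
D = 69
Function('a')(H) = Add(H, Pow(H, 2)) (Function('a')(H) = Add(Pow(H, 2), H) = Add(H, Pow(H, 2)))
Function('q')(h) = Mul(69, Pow(h, -1))
Mul(Add(-25192, -28154), Pow(Add(Function('a')(-26), Function('q')(180)), -1)) = Mul(Add(-25192, -28154), Pow(Add(Mul(-26, Add(1, -26)), Mul(69, Pow(180, -1))), -1)) = Mul(-53346, Pow(Add(Mul(-26, -25), Mul(69, Rational(1, 180))), -1)) = Mul(-53346, Pow(Add(650, Rational(23, 60)), -1)) = Mul(-53346, Pow(Rational(39023, 60), -1)) = Mul(-53346, Rational(60, 39023)) = Rational(-3200760, 39023)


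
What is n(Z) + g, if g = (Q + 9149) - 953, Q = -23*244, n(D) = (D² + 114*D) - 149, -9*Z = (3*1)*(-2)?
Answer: 22603/9 ≈ 2511.4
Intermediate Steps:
Z = ⅔ (Z = -3*1*(-2)/9 = -(-2)/3 = -⅑*(-6) = ⅔ ≈ 0.66667)
n(D) = -149 + D² + 114*D
Q = -5612
g = 2584 (g = (-5612 + 9149) - 953 = 3537 - 953 = 2584)
n(Z) + g = (-149 + (⅔)² + 114*(⅔)) + 2584 = (-149 + 4/9 + 76) + 2584 = -653/9 + 2584 = 22603/9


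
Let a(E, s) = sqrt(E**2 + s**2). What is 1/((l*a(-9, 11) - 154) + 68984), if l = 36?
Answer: 34415/2368653554 - 9*sqrt(202)/1184326777 ≈ 1.4421e-5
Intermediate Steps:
1/((l*a(-9, 11) - 154) + 68984) = 1/((36*sqrt((-9)**2 + 11**2) - 154) + 68984) = 1/((36*sqrt(81 + 121) - 154) + 68984) = 1/((36*sqrt(202) - 154) + 68984) = 1/((-154 + 36*sqrt(202)) + 68984) = 1/(68830 + 36*sqrt(202))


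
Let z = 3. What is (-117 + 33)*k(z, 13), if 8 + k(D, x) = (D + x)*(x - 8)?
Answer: -6048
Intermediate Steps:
k(D, x) = -8 + (-8 + x)*(D + x) (k(D, x) = -8 + (D + x)*(x - 8) = -8 + (D + x)*(-8 + x) = -8 + (-8 + x)*(D + x))
(-117 + 33)*k(z, 13) = (-117 + 33)*(-8 + 13² - 8*3 - 8*13 + 3*13) = -84*(-8 + 169 - 24 - 104 + 39) = -84*72 = -6048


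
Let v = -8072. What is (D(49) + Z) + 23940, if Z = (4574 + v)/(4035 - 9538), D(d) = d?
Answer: 132014965/5503 ≈ 23990.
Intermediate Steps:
Z = 3498/5503 (Z = (4574 - 8072)/(4035 - 9538) = -3498/(-5503) = -3498*(-1/5503) = 3498/5503 ≈ 0.63565)
(D(49) + Z) + 23940 = (49 + 3498/5503) + 23940 = 273145/5503 + 23940 = 132014965/5503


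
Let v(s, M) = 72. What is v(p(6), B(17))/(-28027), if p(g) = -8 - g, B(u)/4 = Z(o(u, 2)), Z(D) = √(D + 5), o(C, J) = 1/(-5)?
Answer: -72/28027 ≈ -0.0025690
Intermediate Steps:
o(C, J) = -⅕
Z(D) = √(5 + D)
B(u) = 8*√30/5 (B(u) = 4*√(5 - ⅕) = 4*√(24/5) = 4*(2*√30/5) = 8*√30/5)
v(p(6), B(17))/(-28027) = 72/(-28027) = 72*(-1/28027) = -72/28027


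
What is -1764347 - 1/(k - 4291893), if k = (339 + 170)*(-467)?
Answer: -7991779113811/4529596 ≈ -1.7643e+6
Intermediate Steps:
k = -237703 (k = 509*(-467) = -237703)
-1764347 - 1/(k - 4291893) = -1764347 - 1/(-237703 - 4291893) = -1764347 - 1/(-4529596) = -1764347 - 1*(-1/4529596) = -1764347 + 1/4529596 = -7991779113811/4529596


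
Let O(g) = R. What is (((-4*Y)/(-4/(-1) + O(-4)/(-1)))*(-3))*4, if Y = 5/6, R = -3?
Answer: 40/7 ≈ 5.7143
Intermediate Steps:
O(g) = -3
Y = ⅚ (Y = 5*(⅙) = ⅚ ≈ 0.83333)
(((-4*Y)/(-4/(-1) + O(-4)/(-1)))*(-3))*4 = (((-4*⅚)/(-4/(-1) - 3/(-1)))*(-3))*4 = ((-10/3/(-4*(-1) - 3*(-1)))*(-3))*4 = ((-10/3/(4 + 3))*(-3))*4 = ((-10/3/7)*(-3))*4 = (((⅐)*(-10/3))*(-3))*4 = -10/21*(-3)*4 = (10/7)*4 = 40/7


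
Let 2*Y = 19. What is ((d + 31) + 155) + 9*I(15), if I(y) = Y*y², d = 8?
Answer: 38863/2 ≈ 19432.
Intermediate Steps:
Y = 19/2 (Y = (½)*19 = 19/2 ≈ 9.5000)
I(y) = 19*y²/2
((d + 31) + 155) + 9*I(15) = ((8 + 31) + 155) + 9*((19/2)*15²) = (39 + 155) + 9*((19/2)*225) = 194 + 9*(4275/2) = 194 + 38475/2 = 38863/2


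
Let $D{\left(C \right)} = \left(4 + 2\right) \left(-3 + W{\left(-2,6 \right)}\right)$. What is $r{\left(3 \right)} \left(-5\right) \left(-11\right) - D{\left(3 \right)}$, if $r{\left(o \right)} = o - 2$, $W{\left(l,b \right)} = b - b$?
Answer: $73$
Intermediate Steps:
$W{\left(l,b \right)} = 0$
$r{\left(o \right)} = -2 + o$
$D{\left(C \right)} = -18$ ($D{\left(C \right)} = \left(4 + 2\right) \left(-3 + 0\right) = 6 \left(-3\right) = -18$)
$r{\left(3 \right)} \left(-5\right) \left(-11\right) - D{\left(3 \right)} = \left(-2 + 3\right) \left(-5\right) \left(-11\right) - -18 = 1 \left(-5\right) \left(-11\right) + 18 = \left(-5\right) \left(-11\right) + 18 = 55 + 18 = 73$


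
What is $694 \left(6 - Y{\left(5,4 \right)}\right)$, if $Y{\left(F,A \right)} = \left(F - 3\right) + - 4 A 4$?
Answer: $47192$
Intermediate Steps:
$Y{\left(F,A \right)} = -3 + F - 16 A$ ($Y{\left(F,A \right)} = \left(-3 + F\right) - 16 A = -3 + F - 16 A$)
$694 \left(6 - Y{\left(5,4 \right)}\right) = 694 \left(6 - \left(-3 + 5 - 64\right)\right) = 694 \left(6 - -62\right) = 694 \left(6 + 62\right) = 694 \cdot 68 = 47192$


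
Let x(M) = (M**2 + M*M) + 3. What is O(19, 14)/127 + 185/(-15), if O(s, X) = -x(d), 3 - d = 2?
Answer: -4714/381 ≈ -12.373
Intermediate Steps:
d = 1 (d = 3 - 1*2 = 3 - 2 = 1)
x(M) = 3 + 2*M**2 (x(M) = (M**2 + M**2) + 3 = 2*M**2 + 3 = 3 + 2*M**2)
O(s, X) = -5 (O(s, X) = -(3 + 2*1**2) = -(3 + 2*1) = -(3 + 2) = -1*5 = -5)
O(19, 14)/127 + 185/(-15) = -5/127 + 185/(-15) = -5*1/127 + 185*(-1/15) = -5/127 - 37/3 = -4714/381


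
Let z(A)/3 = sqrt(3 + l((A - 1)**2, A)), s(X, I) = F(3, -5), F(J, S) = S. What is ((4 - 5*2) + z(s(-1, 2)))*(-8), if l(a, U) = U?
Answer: 48 - 24*I*sqrt(2) ≈ 48.0 - 33.941*I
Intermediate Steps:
s(X, I) = -5
z(A) = 3*sqrt(3 + A)
((4 - 5*2) + z(s(-1, 2)))*(-8) = ((4 - 5*2) + 3*sqrt(3 - 5))*(-8) = ((4 - 10) + 3*sqrt(-2))*(-8) = (-6 + 3*(I*sqrt(2)))*(-8) = (-6 + 3*I*sqrt(2))*(-8) = 48 - 24*I*sqrt(2)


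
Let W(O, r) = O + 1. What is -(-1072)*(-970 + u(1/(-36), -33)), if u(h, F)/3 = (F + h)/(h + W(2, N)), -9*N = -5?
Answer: -115086704/107 ≈ -1.0756e+6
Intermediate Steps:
N = 5/9 (N = -1/9*(-5) = 5/9 ≈ 0.55556)
W(O, r) = 1 + O
u(h, F) = 3*(F + h)/(3 + h) (u(h, F) = 3*((F + h)/(h + (1 + 2))) = 3*((F + h)/(h + 3)) = 3*((F + h)/(3 + h)) = 3*(F + h)/(3 + h))
-(-1072)*(-970 + u(1/(-36), -33)) = -(-1072)*(-970 + 3*(-33 + 1/(-36))/(3 + 1/(-36))) = -(-1072)*(-970 + 3*(-33 - 1/36)/(3 - 1/36)) = -(-1072)*(-970 + 3*(-1189/36)/(107/36)) = -(-1072)*(-970 + 3*(36/107)*(-1189/36)) = -(-1072)*(-970 - 3567/107) = -(-1072)*(-107357)/107 = -1*115086704/107 = -115086704/107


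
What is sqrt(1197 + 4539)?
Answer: 2*sqrt(1434) ≈ 75.736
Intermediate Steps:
sqrt(1197 + 4539) = sqrt(5736) = 2*sqrt(1434)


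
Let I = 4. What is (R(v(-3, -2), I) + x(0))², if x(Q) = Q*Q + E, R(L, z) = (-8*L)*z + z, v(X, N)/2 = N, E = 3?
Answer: 18225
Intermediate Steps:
v(X, N) = 2*N
R(L, z) = z - 8*L*z (R(L, z) = -8*L*z + z = z - 8*L*z)
x(Q) = 3 + Q² (x(Q) = Q*Q + 3 = Q² + 3 = 3 + Q²)
(R(v(-3, -2), I) + x(0))² = (4*(1 - 16*(-2)) + (3 + 0²))² = (4*(1 - 8*(-4)) + (3 + 0))² = (4*(1 + 32) + 3)² = (4*33 + 3)² = (132 + 3)² = 135² = 18225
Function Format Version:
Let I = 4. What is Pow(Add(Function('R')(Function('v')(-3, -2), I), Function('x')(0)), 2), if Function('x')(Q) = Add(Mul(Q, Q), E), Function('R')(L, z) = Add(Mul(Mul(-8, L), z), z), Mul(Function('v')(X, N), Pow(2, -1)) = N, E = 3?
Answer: 18225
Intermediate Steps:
Function('v')(X, N) = Mul(2, N)
Function('R')(L, z) = Add(z, Mul(-8, L, z)) (Function('R')(L, z) = Add(Mul(-8, L, z), z) = Add(z, Mul(-8, L, z)))
Function('x')(Q) = Add(3, Pow(Q, 2)) (Function('x')(Q) = Add(Mul(Q, Q), 3) = Add(Pow(Q, 2), 3) = Add(3, Pow(Q, 2)))
Pow(Add(Function('R')(Function('v')(-3, -2), I), Function('x')(0)), 2) = Pow(Add(Mul(4, Add(1, Mul(-8, Mul(2, -2)))), Add(3, Pow(0, 2))), 2) = Pow(Add(Mul(4, Add(1, Mul(-8, -4))), Add(3, 0)), 2) = Pow(Add(Mul(4, Add(1, 32)), 3), 2) = Pow(Add(Mul(4, 33), 3), 2) = Pow(Add(132, 3), 2) = Pow(135, 2) = 18225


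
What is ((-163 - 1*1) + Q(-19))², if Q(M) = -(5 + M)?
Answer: 22500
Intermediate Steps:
Q(M) = -5 - M
((-163 - 1*1) + Q(-19))² = ((-163 - 1*1) + (-5 - 1*(-19)))² = ((-163 - 1) + (-5 + 19))² = (-164 + 14)² = (-150)² = 22500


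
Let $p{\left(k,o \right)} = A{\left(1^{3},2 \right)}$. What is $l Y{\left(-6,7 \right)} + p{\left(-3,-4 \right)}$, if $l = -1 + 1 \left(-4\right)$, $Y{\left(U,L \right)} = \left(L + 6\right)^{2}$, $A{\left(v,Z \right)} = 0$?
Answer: $-845$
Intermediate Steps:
$p{\left(k,o \right)} = 0$
$Y{\left(U,L \right)} = \left(6 + L\right)^{2}$
$l = -5$ ($l = -1 - 4 = -5$)
$l Y{\left(-6,7 \right)} + p{\left(-3,-4 \right)} = - 5 \left(6 + 7\right)^{2} + 0 = - 5 \cdot 13^{2} + 0 = \left(-5\right) 169 + 0 = -845 + 0 = -845$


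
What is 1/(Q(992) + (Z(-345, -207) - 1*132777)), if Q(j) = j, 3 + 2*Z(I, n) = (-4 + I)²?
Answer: -1/70886 ≈ -1.4107e-5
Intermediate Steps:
Z(I, n) = -3/2 + (-4 + I)²/2
1/(Q(992) + (Z(-345, -207) - 1*132777)) = 1/(992 + ((-3/2 + (-4 - 345)²/2) - 1*132777)) = 1/(992 + ((-3/2 + (½)*(-349)²) - 132777)) = 1/(992 + ((-3/2 + (½)*121801) - 132777)) = 1/(992 + ((-3/2 + 121801/2) - 132777)) = 1/(992 + (60899 - 132777)) = 1/(992 - 71878) = 1/(-70886) = -1/70886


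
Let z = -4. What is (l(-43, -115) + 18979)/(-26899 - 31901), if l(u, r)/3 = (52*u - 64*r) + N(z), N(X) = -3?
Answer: -2453/4200 ≈ -0.58405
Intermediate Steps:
l(u, r) = -9 - 192*r + 156*u (l(u, r) = 3*((52*u - 64*r) - 3) = 3*((-64*r + 52*u) - 3) = 3*(-3 - 64*r + 52*u) = -9 - 192*r + 156*u)
(l(-43, -115) + 18979)/(-26899 - 31901) = ((-9 - 192*(-115) + 156*(-43)) + 18979)/(-26899 - 31901) = ((-9 + 22080 - 6708) + 18979)/(-58800) = (15363 + 18979)*(-1/58800) = 34342*(-1/58800) = -2453/4200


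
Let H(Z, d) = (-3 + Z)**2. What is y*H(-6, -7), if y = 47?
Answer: 3807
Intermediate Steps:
y*H(-6, -7) = 47*(-3 - 6)**2 = 47*(-9)**2 = 47*81 = 3807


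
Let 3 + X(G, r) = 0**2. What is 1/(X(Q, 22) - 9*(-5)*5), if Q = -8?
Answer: 1/222 ≈ 0.0045045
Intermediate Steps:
X(G, r) = -3 (X(G, r) = -3 + 0**2 = -3 + 0 = -3)
1/(X(Q, 22) - 9*(-5)*5) = 1/(-3 - 9*(-5)*5) = 1/(-3 + 45*5) = 1/(-3 + 225) = 1/222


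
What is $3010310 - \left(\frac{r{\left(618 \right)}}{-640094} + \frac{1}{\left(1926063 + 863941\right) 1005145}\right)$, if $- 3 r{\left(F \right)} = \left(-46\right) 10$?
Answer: $\frac{1157928489100432579446437}{384654234616464540} \approx 3.0103 \cdot 10^{6}$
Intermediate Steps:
$r{\left(F \right)} = \frac{460}{3}$ ($r{\left(F \right)} = - \frac{\left(-46\right) 10}{3} = \left(- \frac{1}{3}\right) \left(-460\right) = \frac{460}{3}$)
$3010310 - \left(\frac{r{\left(618 \right)}}{-640094} + \frac{1}{\left(1926063 + 863941\right) 1005145}\right) = 3010310 - \left(\frac{460}{3 \left(-640094\right)} + \frac{1}{\left(1926063 + 863941\right) 1005145}\right) = 3010310 - \left(\frac{460}{3} \left(- \frac{1}{640094}\right) + \frac{1}{2790004} \cdot \frac{1}{1005145}\right) = 3010310 - \left(- \frac{230}{960141} + \frac{1}{2790004} \cdot \frac{1}{1005145}\right) = 3010310 - \left(- \frac{230}{960141} + \frac{1}{2804358570580}\right) = 3010310 - - \frac{92143210039037}{384654234616464540} = 3010310 + \frac{92143210039037}{384654234616464540} = \frac{1157928489100432579446437}{384654234616464540}$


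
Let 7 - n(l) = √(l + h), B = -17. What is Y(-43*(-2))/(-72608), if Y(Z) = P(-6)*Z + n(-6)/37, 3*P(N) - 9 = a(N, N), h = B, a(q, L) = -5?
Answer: -12749/8059488 + I*√23/2686496 ≈ -0.0015819 + 1.7852e-6*I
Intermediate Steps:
h = -17
P(N) = 4/3 (P(N) = 3 + (⅓)*(-5) = 3 - 5/3 = 4/3)
n(l) = 7 - √(-17 + l) (n(l) = 7 - √(l - 17) = 7 - √(-17 + l))
Y(Z) = 7/37 + 4*Z/3 - I*√23/37 (Y(Z) = 4*Z/3 + (7 - √(-17 - 6))/37 = 4*Z/3 + (7 - √(-23))*(1/37) = 4*Z/3 + (7 - I*√23)*(1/37) = 4*Z/3 + (7/37 - I*√23/37) = 7/37 + 4*Z/3 - I*√23/37)
Y(-43*(-2))/(-72608) = (7/37 + 4*(-43*(-2))/3 - I*√23/37)/(-72608) = (7/37 + (4/3)*86 - I*√23/37)*(-1/72608) = (7/37 + 344/3 - I*√23/37)*(-1/72608) = (12749/111 - I*√23/37)*(-1/72608) = -12749/8059488 + I*√23/2686496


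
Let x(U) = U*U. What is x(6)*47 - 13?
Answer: 1679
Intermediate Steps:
x(U) = U**2
x(6)*47 - 13 = 6**2*47 - 13 = 36*47 - 13 = 1692 - 13 = 1679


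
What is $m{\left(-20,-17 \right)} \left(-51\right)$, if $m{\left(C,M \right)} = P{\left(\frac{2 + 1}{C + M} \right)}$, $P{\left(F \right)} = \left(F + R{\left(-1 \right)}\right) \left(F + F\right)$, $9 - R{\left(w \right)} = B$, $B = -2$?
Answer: $\frac{123624}{1369} \approx 90.302$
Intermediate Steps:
$R{\left(w \right)} = 11$ ($R{\left(w \right)} = 9 - -2 = 9 + 2 = 11$)
$P{\left(F \right)} = 2 F \left(11 + F\right)$ ($P{\left(F \right)} = \left(F + 11\right) \left(F + F\right) = \left(11 + F\right) 2 F = 2 F \left(11 + F\right)$)
$m{\left(C,M \right)} = \frac{6 \left(11 + \frac{3}{C + M}\right)}{C + M}$ ($m{\left(C,M \right)} = 2 \frac{2 + 1}{C + M} \left(11 + \frac{2 + 1}{C + M}\right) = 2 \frac{3}{C + M} \left(11 + \frac{3}{C + M}\right) = \frac{6 \left(11 + \frac{3}{C + M}\right)}{C + M}$)
$m{\left(-20,-17 \right)} \left(-51\right) = \frac{6 \left(3 + 11 \left(-20\right) + 11 \left(-17\right)\right)}{\left(-20 - 17\right)^{2}} \left(-51\right) = \frac{6 \left(3 - 220 - 187\right)}{1369} \left(-51\right) = 6 \cdot \frac{1}{1369} \left(-404\right) \left(-51\right) = \left(- \frac{2424}{1369}\right) \left(-51\right) = \frac{123624}{1369}$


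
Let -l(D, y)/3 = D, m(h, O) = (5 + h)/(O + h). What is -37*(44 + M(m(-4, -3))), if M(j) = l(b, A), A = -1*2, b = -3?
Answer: -1961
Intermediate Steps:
A = -2
m(h, O) = (5 + h)/(O + h)
l(D, y) = -3*D
M(j) = 9 (M(j) = -3*(-3) = 9)
-37*(44 + M(m(-4, -3))) = -37*(44 + 9) = -37*53 = -1*1961 = -1961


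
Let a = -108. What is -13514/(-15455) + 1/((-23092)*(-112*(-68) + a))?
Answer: 2342986166849/2679506544880 ≈ 0.87441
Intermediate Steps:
-13514/(-15455) + 1/((-23092)*(-112*(-68) + a)) = -13514/(-15455) + 1/((-23092)*(-112*(-68) - 108)) = -13514*(-1/15455) - 1/(23092*(7616 - 108)) = 13514/15455 - 1/23092/7508 = 13514/15455 - 1/23092*1/7508 = 13514/15455 - 1/173374736 = 2342986166849/2679506544880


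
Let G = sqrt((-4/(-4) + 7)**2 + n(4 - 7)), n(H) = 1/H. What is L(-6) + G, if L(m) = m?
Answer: -6 + sqrt(573)/3 ≈ 1.9791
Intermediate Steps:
G = sqrt(573)/3 (G = sqrt((-4/(-4) + 7)**2 + 1/(4 - 7)) = sqrt((-4*(-1/4) + 7)**2 + 1/(-3)) = sqrt((1 + 7)**2 - 1/3) = sqrt(8**2 - 1/3) = sqrt(64 - 1/3) = sqrt(191/3) = sqrt(573)/3 ≈ 7.9791)
L(-6) + G = -6 + sqrt(573)/3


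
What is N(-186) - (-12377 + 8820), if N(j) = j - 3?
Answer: 3368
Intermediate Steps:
N(j) = -3 + j
N(-186) - (-12377 + 8820) = (-3 - 186) - (-12377 + 8820) = -189 - 1*(-3557) = -189 + 3557 = 3368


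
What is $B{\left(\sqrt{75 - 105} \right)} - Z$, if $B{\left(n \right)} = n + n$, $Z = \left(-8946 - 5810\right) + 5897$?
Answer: $8859 + 2 i \sqrt{30} \approx 8859.0 + 10.954 i$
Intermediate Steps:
$Z = -8859$ ($Z = -14756 + 5897 = -8859$)
$B{\left(n \right)} = 2 n$
$B{\left(\sqrt{75 - 105} \right)} - Z = 2 \sqrt{75 - 105} - -8859 = 2 \sqrt{-30} + 8859 = 2 i \sqrt{30} + 8859 = 8859 + 2 i \sqrt{30}$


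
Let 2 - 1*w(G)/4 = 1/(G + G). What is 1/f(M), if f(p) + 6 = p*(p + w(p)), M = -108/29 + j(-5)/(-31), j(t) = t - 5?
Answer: -808201/19107380 ≈ -0.042298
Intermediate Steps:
j(t) = -5 + t
w(G) = 8 - 2/G (w(G) = 8 - 4/(G + G) = 8 - 4*1/(2*G) = 8 - 2/G)
M = -3058/899 (M = -108/29 + (-5 - 5)/(-31) = -108*1/29 - 10*(-1/31) = -108/29 + 10/31 = -3058/899 ≈ -3.4016)
f(p) = -6 + p*(8 + p - 2/p) (f(p) = -6 + p*(p + (8 - 2/p)) = -6 + p*(8 + p - 2/p))
1/f(M) = 1/(-8 + (-3058/899)² + 8*(-3058/899)) = 1/(-8 + 9351364/808201 - 24464/899) = 1/(-19107380/808201) = -808201/19107380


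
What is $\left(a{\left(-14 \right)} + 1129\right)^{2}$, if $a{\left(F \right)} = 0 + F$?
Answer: $1243225$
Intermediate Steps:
$a{\left(F \right)} = F$
$\left(a{\left(-14 \right)} + 1129\right)^{2} = \left(-14 + 1129\right)^{2} = 1115^{2} = 1243225$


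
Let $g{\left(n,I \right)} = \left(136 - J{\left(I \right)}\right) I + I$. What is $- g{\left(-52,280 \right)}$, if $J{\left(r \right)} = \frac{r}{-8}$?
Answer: $-48160$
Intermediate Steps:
$J{\left(r \right)} = - \frac{r}{8}$ ($J{\left(r \right)} = r \left(- \frac{1}{8}\right) = - \frac{r}{8}$)
$g{\left(n,I \right)} = I + I \left(136 + \frac{I}{8}\right)$ ($g{\left(n,I \right)} = \left(136 - - \frac{I}{8}\right) I + I = \left(136 + \frac{I}{8}\right) I + I = I \left(136 + \frac{I}{8}\right) + I = I + I \left(136 + \frac{I}{8}\right)$)
$- g{\left(-52,280 \right)} = - \frac{280 \left(1096 + 280\right)}{8} = - \frac{280 \cdot 1376}{8} = \left(-1\right) 48160 = -48160$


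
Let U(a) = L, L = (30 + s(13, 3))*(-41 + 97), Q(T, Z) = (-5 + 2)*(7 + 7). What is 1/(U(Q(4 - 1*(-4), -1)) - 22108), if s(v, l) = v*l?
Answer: -1/18244 ≈ -5.4813e-5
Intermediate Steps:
s(v, l) = l*v
Q(T, Z) = -42 (Q(T, Z) = -3*14 = -42)
L = 3864 (L = (30 + 3*13)*(-41 + 97) = (30 + 39)*56 = 69*56 = 3864)
U(a) = 3864
1/(U(Q(4 - 1*(-4), -1)) - 22108) = 1/(3864 - 22108) = 1/(-18244) = -1/18244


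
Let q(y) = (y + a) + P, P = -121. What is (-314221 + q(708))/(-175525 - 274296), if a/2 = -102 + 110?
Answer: 313618/449821 ≈ 0.69721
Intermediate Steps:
a = 16 (a = 2*(-102 + 110) = 2*8 = 16)
q(y) = -105 + y (q(y) = (y + 16) - 121 = (16 + y) - 121 = -105 + y)
(-314221 + q(708))/(-175525 - 274296) = (-314221 + (-105 + 708))/(-175525 - 274296) = (-314221 + 603)/(-449821) = -313618*(-1/449821) = 313618/449821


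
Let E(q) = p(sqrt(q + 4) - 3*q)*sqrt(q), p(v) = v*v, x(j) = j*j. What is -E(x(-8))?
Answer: -295456 + 6144*sqrt(17) ≈ -2.7012e+5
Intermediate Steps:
x(j) = j**2
p(v) = v**2
E(q) = sqrt(q)*(sqrt(4 + q) - 3*q)**2 (E(q) = (sqrt(q + 4) - 3*q)**2*sqrt(q) = (sqrt(4 + q) - 3*q)**2*sqrt(q) = sqrt(q)*(sqrt(4 + q) - 3*q)**2)
-E(x(-8)) = -sqrt((-8)**2)*(-sqrt(4 + (-8)**2) + 3*(-8)**2)**2 = -sqrt(64)*(-sqrt(4 + 64) + 3*64)**2 = -8*(-sqrt(68) + 192)**2 = -8*(-2*sqrt(17) + 192)**2 = -8*(192 - 2*sqrt(17))**2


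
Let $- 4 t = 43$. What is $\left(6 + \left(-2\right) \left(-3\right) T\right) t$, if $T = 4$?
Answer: $- \frac{645}{2} \approx -322.5$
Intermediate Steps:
$t = - \frac{43}{4}$ ($t = \left(- \frac{1}{4}\right) 43 = - \frac{43}{4} \approx -10.75$)
$\left(6 + \left(-2\right) \left(-3\right) T\right) t = \left(6 + \left(-2\right) \left(-3\right) 4\right) \left(- \frac{43}{4}\right) = \left(6 + 6 \cdot 4\right) \left(- \frac{43}{4}\right) = \left(6 + 24\right) \left(- \frac{43}{4}\right) = 30 \left(- \frac{43}{4}\right) = - \frac{645}{2}$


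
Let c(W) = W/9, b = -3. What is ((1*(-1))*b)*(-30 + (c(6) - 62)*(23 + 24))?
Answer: -8738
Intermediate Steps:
c(W) = W/9 (c(W) = W*(1/9) = W/9)
((1*(-1))*b)*(-30 + (c(6) - 62)*(23 + 24)) = ((1*(-1))*(-3))*(-30 + ((1/9)*6 - 62)*(23 + 24)) = (-1*(-3))*(-30 + (2/3 - 62)*47) = 3*(-30 - 184/3*47) = 3*(-30 - 8648/3) = 3*(-8738/3) = -8738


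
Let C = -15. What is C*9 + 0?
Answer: -135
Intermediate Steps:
C*9 + 0 = -15*9 + 0 = -135 + 0 = -135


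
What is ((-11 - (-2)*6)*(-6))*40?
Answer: -240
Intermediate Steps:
((-11 - (-2)*6)*(-6))*40 = ((-11 - 1*(-12))*(-6))*40 = ((-11 + 12)*(-6))*40 = (1*(-6))*40 = -6*40 = -240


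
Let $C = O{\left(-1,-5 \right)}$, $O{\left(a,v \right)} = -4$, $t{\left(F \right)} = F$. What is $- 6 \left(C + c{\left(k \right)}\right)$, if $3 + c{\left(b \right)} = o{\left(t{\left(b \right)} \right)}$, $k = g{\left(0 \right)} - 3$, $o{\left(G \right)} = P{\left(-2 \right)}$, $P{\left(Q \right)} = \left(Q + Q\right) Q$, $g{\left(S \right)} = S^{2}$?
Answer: $-6$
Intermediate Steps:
$P{\left(Q \right)} = 2 Q^{2}$ ($P{\left(Q \right)} = 2 Q Q = 2 Q^{2}$)
$o{\left(G \right)} = 8$ ($o{\left(G \right)} = 2 \left(-2\right)^{2} = 2 \cdot 4 = 8$)
$k = -3$ ($k = 0^{2} - 3 = 0 - 3 = -3$)
$C = -4$
$c{\left(b \right)} = 5$ ($c{\left(b \right)} = -3 + 8 = 5$)
$- 6 \left(C + c{\left(k \right)}\right) = - 6 \left(-4 + 5\right) = \left(-6\right) 1 = -6$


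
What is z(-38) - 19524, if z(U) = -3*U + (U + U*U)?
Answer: -18004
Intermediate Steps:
z(U) = U**2 - 2*U (z(U) = -3*U + (U + U**2) = U**2 - 2*U)
z(-38) - 19524 = -38*(-2 - 38) - 19524 = -38*(-40) - 19524 = 1520 - 19524 = -18004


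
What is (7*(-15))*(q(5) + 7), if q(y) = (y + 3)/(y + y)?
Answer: -819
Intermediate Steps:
q(y) = (3 + y)/(2*y) (q(y) = (3 + y)/((2*y)) = (3 + y)*(1/(2*y)) = (3 + y)/(2*y))
(7*(-15))*(q(5) + 7) = (7*(-15))*((½)*(3 + 5)/5 + 7) = -105*((½)*(⅕)*8 + 7) = -105*(⅘ + 7) = -105*39/5 = -819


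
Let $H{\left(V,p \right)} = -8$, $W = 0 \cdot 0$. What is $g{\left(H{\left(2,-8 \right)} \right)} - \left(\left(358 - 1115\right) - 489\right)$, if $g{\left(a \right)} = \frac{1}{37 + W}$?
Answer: $\frac{46103}{37} \approx 1246.0$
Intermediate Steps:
$W = 0$
$g{\left(a \right)} = \frac{1}{37}$ ($g{\left(a \right)} = \frac{1}{37 + 0} = \frac{1}{37}$)
$g{\left(H{\left(2,-8 \right)} \right)} - \left(\left(358 - 1115\right) - 489\right) = \frac{1}{37} - \left(\left(358 - 1115\right) - 489\right) = \frac{1}{37} - \left(-757 - 489\right) = \frac{1}{37} - -1246 = \frac{1}{37} + 1246 = \frac{46103}{37}$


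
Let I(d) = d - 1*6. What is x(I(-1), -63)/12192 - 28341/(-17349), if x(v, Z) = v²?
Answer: 115461191/70506336 ≈ 1.6376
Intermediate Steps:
I(d) = -6 + d (I(d) = d - 6 = -6 + d)
x(I(-1), -63)/12192 - 28341/(-17349) = (-6 - 1)²/12192 - 28341/(-17349) = (-7)²*(1/12192) - 28341*(-1/17349) = 49*(1/12192) + 9447/5783 = 49/12192 + 9447/5783 = 115461191/70506336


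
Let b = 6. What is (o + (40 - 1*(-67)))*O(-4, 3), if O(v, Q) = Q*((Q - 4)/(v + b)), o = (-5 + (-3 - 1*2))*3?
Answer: -231/2 ≈ -115.50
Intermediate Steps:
o = -30 (o = (-5 + (-3 - 2))*3 = (-5 - 5)*3 = -10*3 = -30)
O(v, Q) = Q*(-4 + Q)/(6 + v) (O(v, Q) = Q*((Q - 4)/(v + 6)) = Q*((-4 + Q)/(6 + v)) = Q*(-4 + Q)/(6 + v))
(o + (40 - 1*(-67)))*O(-4, 3) = (-30 + (40 - 1*(-67)))*(3*(-4 + 3)/(6 - 4)) = (-30 + (40 + 67))*(3*(-1)/2) = (-30 + 107)*(3*(½)*(-1)) = 77*(-3/2) = -231/2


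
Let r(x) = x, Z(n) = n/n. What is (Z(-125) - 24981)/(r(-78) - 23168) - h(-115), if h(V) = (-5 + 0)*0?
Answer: 12490/11623 ≈ 1.0746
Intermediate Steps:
Z(n) = 1
h(V) = 0 (h(V) = -5*0 = 0)
(Z(-125) - 24981)/(r(-78) - 23168) - h(-115) = (1 - 24981)/(-78 - 23168) - 1*0 = -24980/(-23246) + 0 = -24980*(-1/23246) + 0 = 12490/11623 + 0 = 12490/11623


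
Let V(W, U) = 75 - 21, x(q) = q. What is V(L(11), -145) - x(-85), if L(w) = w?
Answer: 139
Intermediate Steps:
V(W, U) = 54
V(L(11), -145) - x(-85) = 54 - 1*(-85) = 54 + 85 = 139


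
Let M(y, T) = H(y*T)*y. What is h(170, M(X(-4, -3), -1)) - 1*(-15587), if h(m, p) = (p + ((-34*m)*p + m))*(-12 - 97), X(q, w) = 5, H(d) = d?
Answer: -15750718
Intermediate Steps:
M(y, T) = T*y² (M(y, T) = (y*T)*y = (T*y)*y = T*y²)
h(m, p) = -109*m - 109*p + 3706*m*p (h(m, p) = (p + (-34*m*p + m))*(-109) = (p + (m - 34*m*p))*(-109) = (m + p - 34*m*p)*(-109) = -109*m - 109*p + 3706*m*p)
h(170, M(X(-4, -3), -1)) - 1*(-15587) = (-109*170 - (-109)*5² + 3706*170*(-1*5²)) - 1*(-15587) = (-18530 - (-109)*25 + 3706*170*(-1*25)) + 15587 = (-18530 - 109*(-25) + 3706*170*(-25)) + 15587 = (-18530 + 2725 - 15750500) + 15587 = -15766305 + 15587 = -15750718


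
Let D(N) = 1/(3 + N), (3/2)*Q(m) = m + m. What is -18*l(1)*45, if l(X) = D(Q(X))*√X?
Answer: -2430/13 ≈ -186.92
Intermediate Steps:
Q(m) = 4*m/3 (Q(m) = 2*(m + m)/3 = 2*(2*m)/3 = 4*m/3)
l(X) = √X/(3 + 4*X/3)
-18*l(1)*45 = -54*√1/(9 + 4*1)*45 = -54/(9 + 4)*45 = -54/13*45 = -2430/13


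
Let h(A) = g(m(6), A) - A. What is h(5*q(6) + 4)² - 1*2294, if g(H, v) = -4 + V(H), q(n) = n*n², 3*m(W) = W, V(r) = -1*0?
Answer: 1181450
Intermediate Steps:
V(r) = 0
m(W) = W/3
q(n) = n³
g(H, v) = -4 (g(H, v) = -4 + 0 = -4)
h(A) = -4 - A
h(5*q(6) + 4)² - 1*2294 = (-4 - (5*6³ + 4))² - 1*2294 = (-4 - (5*216 + 4))² - 2294 = (-4 - (1080 + 4))² - 2294 = (-4 - 1*1084)² - 2294 = (-4 - 1084)² - 2294 = (-1088)² - 2294 = 1183744 - 2294 = 1181450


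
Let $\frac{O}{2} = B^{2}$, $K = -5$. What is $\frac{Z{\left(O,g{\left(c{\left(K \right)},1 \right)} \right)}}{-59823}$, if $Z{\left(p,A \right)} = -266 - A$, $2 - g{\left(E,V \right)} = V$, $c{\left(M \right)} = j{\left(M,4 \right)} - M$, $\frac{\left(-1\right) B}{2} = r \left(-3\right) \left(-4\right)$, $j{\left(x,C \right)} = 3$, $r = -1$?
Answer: $\frac{89}{19941} \approx 0.0044632$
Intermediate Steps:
$B = 24$ ($B = - 2 \left(-1\right) \left(-3\right) \left(-4\right) = - 2 \cdot 3 \left(-4\right) = \left(-2\right) \left(-12\right) = 24$)
$c{\left(M \right)} = 3 - M$
$g{\left(E,V \right)} = 2 - V$
$O = 1152$ ($O = 2 \cdot 24^{2} = 2 \cdot 576 = 1152$)
$\frac{Z{\left(O,g{\left(c{\left(K \right)},1 \right)} \right)}}{-59823} = \frac{-266 - \left(2 - 1\right)}{-59823} = \left(-266 - \left(2 - 1\right)\right) \left(- \frac{1}{59823}\right) = \left(-266 - 1\right) \left(- \frac{1}{59823}\right) = \left(-267\right) \left(- \frac{1}{59823}\right) = \frac{89}{19941}$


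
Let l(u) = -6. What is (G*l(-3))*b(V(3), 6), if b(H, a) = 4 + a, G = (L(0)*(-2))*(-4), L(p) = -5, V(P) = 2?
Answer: 2400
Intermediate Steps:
G = -40 (G = -5*(-2)*(-4) = 10*(-4) = -40)
(G*l(-3))*b(V(3), 6) = (-40*(-6))*(4 + 6) = 240*10 = 2400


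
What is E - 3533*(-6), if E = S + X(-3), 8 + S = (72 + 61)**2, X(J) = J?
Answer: 38876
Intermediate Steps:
S = 17681 (S = -8 + (72 + 61)**2 = -8 + 133**2 = -8 + 17689 = 17681)
E = 17678 (E = 17681 - 3 = 17678)
E - 3533*(-6) = 17678 - 3533*(-6) = 17678 - 1*(-21198) = 17678 + 21198 = 38876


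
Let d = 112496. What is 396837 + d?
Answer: 509333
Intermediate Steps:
396837 + d = 396837 + 112496 = 509333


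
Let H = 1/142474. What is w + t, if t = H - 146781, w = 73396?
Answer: -10455454489/142474 ≈ -73385.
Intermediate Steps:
H = 1/142474 ≈ 7.0188e-6
t = -20912476193/142474 (t = 1/142474 - 146781 = -20912476193/142474 ≈ -1.4678e+5)
w + t = 73396 - 20912476193/142474 = -10455454489/142474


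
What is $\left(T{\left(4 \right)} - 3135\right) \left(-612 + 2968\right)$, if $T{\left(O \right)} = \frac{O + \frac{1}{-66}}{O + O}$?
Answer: $- \frac{974805013}{132} \approx -7.3849 \cdot 10^{6}$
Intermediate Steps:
$T{\left(O \right)} = \frac{- \frac{1}{66} + O}{2 O}$ ($T{\left(O \right)} = \frac{O - \frac{1}{66}}{2 O} = \left(- \frac{1}{66} + O\right) \frac{1}{2 O} = \frac{- \frac{1}{66} + O}{2 O}$)
$\left(T{\left(4 \right)} - 3135\right) \left(-612 + 2968\right) = \left(\frac{-1 + 66 \cdot 4}{132 \cdot 4} - 3135\right) \left(-612 + 2968\right) = \left(\frac{1}{132} \cdot \frac{1}{4} \left(-1 + 264\right) - 3135\right) 2356 = \left(\frac{1}{132} \cdot \frac{1}{4} \cdot 263 - 3135\right) 2356 = \left(\frac{263}{528} - 3135\right) 2356 = \left(- \frac{1655017}{528}\right) 2356 = - \frac{974805013}{132}$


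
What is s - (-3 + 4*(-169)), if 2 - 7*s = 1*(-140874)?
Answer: 145629/7 ≈ 20804.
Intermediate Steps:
s = 140876/7 (s = 2/7 - (-140874)/7 = 2/7 - ⅐*(-140874) = 2/7 + 140874/7 = 140876/7 ≈ 20125.)
s - (-3 + 4*(-169)) = 140876/7 - (-3 + 4*(-169)) = 140876/7 - (-3 - 676) = 140876/7 - 1*(-679) = 140876/7 + 679 = 145629/7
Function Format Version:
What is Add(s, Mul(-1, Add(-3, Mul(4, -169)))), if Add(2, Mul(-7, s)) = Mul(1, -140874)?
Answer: Rational(145629, 7) ≈ 20804.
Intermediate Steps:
s = Rational(140876, 7) (s = Add(Rational(2, 7), Mul(Rational(-1, 7), Mul(1, -140874))) = Add(Rational(2, 7), Mul(Rational(-1, 7), -140874)) = Add(Rational(2, 7), Rational(140874, 7)) = Rational(140876, 7) ≈ 20125.)
Add(s, Mul(-1, Add(-3, Mul(4, -169)))) = Add(Rational(140876, 7), Mul(-1, Add(-3, Mul(4, -169)))) = Add(Rational(140876, 7), Mul(-1, Add(-3, -676))) = Add(Rational(140876, 7), Mul(-1, -679)) = Add(Rational(140876, 7), 679) = Rational(145629, 7)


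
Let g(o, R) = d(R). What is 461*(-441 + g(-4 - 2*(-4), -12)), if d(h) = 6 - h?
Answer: -195003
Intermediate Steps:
g(o, R) = 6 - R
461*(-441 + g(-4 - 2*(-4), -12)) = 461*(-441 + (6 - 1*(-12))) = 461*(-441 + (6 + 12)) = 461*(-441 + 18) = 461*(-423) = -195003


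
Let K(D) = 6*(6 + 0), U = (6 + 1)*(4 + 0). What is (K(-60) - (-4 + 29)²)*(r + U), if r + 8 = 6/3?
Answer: -12958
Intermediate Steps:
U = 28 (U = 7*4 = 28)
K(D) = 36 (K(D) = 6*6 = 36)
r = -6 (r = -8 + 6/3 = -8 + 6*(⅓) = -8 + 2 = -6)
(K(-60) - (-4 + 29)²)*(r + U) = (36 - (-4 + 29)²)*(-6 + 28) = (36 - 1*25²)*22 = (36 - 1*625)*22 = (36 - 625)*22 = -589*22 = -12958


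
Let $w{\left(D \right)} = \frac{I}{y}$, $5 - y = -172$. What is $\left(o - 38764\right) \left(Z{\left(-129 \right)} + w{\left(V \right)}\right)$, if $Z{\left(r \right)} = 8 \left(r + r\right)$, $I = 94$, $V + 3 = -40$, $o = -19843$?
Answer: $\frac{21405269038}{177} \approx 1.2093 \cdot 10^{8}$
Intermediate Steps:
$V = -43$ ($V = -3 - 40 = -43$)
$y = 177$ ($y = 5 - -172 = 5 + 172 = 177$)
$w{\left(D \right)} = \frac{94}{177}$
$Z{\left(r \right)} = 16 r$ ($Z{\left(r \right)} = 8 \cdot 2 r = 16 r$)
$\left(o - 38764\right) \left(Z{\left(-129 \right)} + w{\left(V \right)}\right) = \left(-19843 - 38764\right) \left(16 \left(-129\right) + \frac{94}{177}\right) = - 58607 \left(-2064 + \frac{94}{177}\right) = \left(-58607\right) \left(- \frac{365234}{177}\right) = \frac{21405269038}{177}$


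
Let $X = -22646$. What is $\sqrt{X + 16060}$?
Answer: $i \sqrt{6586} \approx 81.154 i$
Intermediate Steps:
$\sqrt{X + 16060} = \sqrt{-22646 + 16060} = \sqrt{-6586} = i \sqrt{6586}$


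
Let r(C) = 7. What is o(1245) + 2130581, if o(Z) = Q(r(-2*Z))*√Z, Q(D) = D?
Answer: 2130581 + 7*√1245 ≈ 2.1308e+6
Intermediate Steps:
o(Z) = 7*√Z
o(1245) + 2130581 = 7*√1245 + 2130581 = 2130581 + 7*√1245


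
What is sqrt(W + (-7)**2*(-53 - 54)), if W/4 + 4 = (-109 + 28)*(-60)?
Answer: sqrt(14181) ≈ 119.08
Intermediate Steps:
W = 19424 (W = -16 + 4*((-109 + 28)*(-60)) = -16 + 4*(-81*(-60)) = -16 + 4*4860 = -16 + 19440 = 19424)
sqrt(W + (-7)**2*(-53 - 54)) = sqrt(19424 + (-7)**2*(-53 - 54)) = sqrt(19424 + 49*(-107)) = sqrt(19424 - 5243) = sqrt(14181)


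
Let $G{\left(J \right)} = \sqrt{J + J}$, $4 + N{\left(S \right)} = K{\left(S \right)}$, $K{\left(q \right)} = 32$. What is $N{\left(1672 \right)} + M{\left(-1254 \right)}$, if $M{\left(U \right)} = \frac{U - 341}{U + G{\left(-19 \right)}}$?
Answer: $\frac{41771}{1427} + \frac{55 i \sqrt{38}}{54226} \approx 29.272 + 0.0062524 i$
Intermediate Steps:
$N{\left(S \right)} = 28$ ($N{\left(S \right)} = -4 + 32 = 28$)
$G{\left(J \right)} = \sqrt{2} \sqrt{J}$ ($G{\left(J \right)} = \sqrt{2 J} = \sqrt{2} \sqrt{J}$)
$M{\left(U \right)} = \frac{-341 + U}{U + i \sqrt{38}}$ ($M{\left(U \right)} = \frac{U - 341}{U + \sqrt{2} \sqrt{-19}} = \frac{-341 + U}{U + \sqrt{2} i \sqrt{19}} = \frac{-341 + U}{U + i \sqrt{38}}$)
$N{\left(1672 \right)} + M{\left(-1254 \right)} = 28 + \frac{-341 - 1254}{-1254 + i \sqrt{38}} = 28 + \frac{1}{-1254 + i \sqrt{38}} \left(-1595\right) = 28 - \frac{1595}{-1254 + i \sqrt{38}}$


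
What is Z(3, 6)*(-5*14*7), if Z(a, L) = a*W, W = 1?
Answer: -1470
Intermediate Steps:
Z(a, L) = a (Z(a, L) = a*1 = a)
Z(3, 6)*(-5*14*7) = 3*(-5*14*7) = 3*(-70*7) = 3*(-490) = -1470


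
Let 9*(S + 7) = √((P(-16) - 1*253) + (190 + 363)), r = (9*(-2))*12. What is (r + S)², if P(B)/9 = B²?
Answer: 1343551/27 - 892*√651/9 ≈ 47232.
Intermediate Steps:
P(B) = 9*B²
r = -216 (r = -18*12 = -216)
S = -7 + 2*√651/9 (S = -7 + √((9*(-16)² - 1*253) + (190 + 363))/9 = -7 + √((9*256 - 253) + 553)/9 = -7 + √((2304 - 253) + 553)/9 = -7 + √(2051 + 553)/9 = -7 + √2604/9 = -7 + (2*√651)/9 = -7 + 2*√651/9 ≈ -1.3301)
(r + S)² = (-216 + (-7 + 2*√651/9))² = (-223 + 2*√651/9)²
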